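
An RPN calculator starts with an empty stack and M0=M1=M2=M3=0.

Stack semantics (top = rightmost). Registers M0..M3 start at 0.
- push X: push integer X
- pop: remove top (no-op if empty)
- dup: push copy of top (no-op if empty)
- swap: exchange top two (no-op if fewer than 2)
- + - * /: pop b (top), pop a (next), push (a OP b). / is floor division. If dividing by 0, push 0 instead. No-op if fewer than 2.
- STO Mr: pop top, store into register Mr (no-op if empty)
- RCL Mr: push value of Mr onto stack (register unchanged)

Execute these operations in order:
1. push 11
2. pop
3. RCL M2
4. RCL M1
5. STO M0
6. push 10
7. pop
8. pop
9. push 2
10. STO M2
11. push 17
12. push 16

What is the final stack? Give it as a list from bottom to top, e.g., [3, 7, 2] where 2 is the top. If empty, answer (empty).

Answer: [17, 16]

Derivation:
After op 1 (push 11): stack=[11] mem=[0,0,0,0]
After op 2 (pop): stack=[empty] mem=[0,0,0,0]
After op 3 (RCL M2): stack=[0] mem=[0,0,0,0]
After op 4 (RCL M1): stack=[0,0] mem=[0,0,0,0]
After op 5 (STO M0): stack=[0] mem=[0,0,0,0]
After op 6 (push 10): stack=[0,10] mem=[0,0,0,0]
After op 7 (pop): stack=[0] mem=[0,0,0,0]
After op 8 (pop): stack=[empty] mem=[0,0,0,0]
After op 9 (push 2): stack=[2] mem=[0,0,0,0]
After op 10 (STO M2): stack=[empty] mem=[0,0,2,0]
After op 11 (push 17): stack=[17] mem=[0,0,2,0]
After op 12 (push 16): stack=[17,16] mem=[0,0,2,0]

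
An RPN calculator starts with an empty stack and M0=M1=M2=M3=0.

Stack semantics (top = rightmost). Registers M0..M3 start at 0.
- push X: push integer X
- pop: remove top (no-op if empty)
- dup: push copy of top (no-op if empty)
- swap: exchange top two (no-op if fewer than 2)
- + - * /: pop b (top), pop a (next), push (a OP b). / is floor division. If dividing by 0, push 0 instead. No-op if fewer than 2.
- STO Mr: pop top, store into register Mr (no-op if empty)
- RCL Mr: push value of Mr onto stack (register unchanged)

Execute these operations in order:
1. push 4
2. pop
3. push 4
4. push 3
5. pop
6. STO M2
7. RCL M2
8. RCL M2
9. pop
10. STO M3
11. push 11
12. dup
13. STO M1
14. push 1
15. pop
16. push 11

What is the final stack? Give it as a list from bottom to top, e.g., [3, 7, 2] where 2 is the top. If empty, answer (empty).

After op 1 (push 4): stack=[4] mem=[0,0,0,0]
After op 2 (pop): stack=[empty] mem=[0,0,0,0]
After op 3 (push 4): stack=[4] mem=[0,0,0,0]
After op 4 (push 3): stack=[4,3] mem=[0,0,0,0]
After op 5 (pop): stack=[4] mem=[0,0,0,0]
After op 6 (STO M2): stack=[empty] mem=[0,0,4,0]
After op 7 (RCL M2): stack=[4] mem=[0,0,4,0]
After op 8 (RCL M2): stack=[4,4] mem=[0,0,4,0]
After op 9 (pop): stack=[4] mem=[0,0,4,0]
After op 10 (STO M3): stack=[empty] mem=[0,0,4,4]
After op 11 (push 11): stack=[11] mem=[0,0,4,4]
After op 12 (dup): stack=[11,11] mem=[0,0,4,4]
After op 13 (STO M1): stack=[11] mem=[0,11,4,4]
After op 14 (push 1): stack=[11,1] mem=[0,11,4,4]
After op 15 (pop): stack=[11] mem=[0,11,4,4]
After op 16 (push 11): stack=[11,11] mem=[0,11,4,4]

Answer: [11, 11]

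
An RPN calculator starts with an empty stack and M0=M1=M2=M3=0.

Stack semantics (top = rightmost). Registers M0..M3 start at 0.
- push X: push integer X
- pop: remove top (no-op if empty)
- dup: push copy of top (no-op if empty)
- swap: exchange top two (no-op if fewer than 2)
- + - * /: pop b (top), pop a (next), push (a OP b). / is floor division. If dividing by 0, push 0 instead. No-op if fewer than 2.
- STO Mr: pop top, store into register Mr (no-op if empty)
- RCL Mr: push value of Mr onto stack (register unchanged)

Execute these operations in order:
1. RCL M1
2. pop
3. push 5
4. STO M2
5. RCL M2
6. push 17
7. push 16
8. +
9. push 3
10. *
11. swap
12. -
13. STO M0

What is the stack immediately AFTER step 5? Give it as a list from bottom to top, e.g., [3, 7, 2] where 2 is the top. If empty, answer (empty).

After op 1 (RCL M1): stack=[0] mem=[0,0,0,0]
After op 2 (pop): stack=[empty] mem=[0,0,0,0]
After op 3 (push 5): stack=[5] mem=[0,0,0,0]
After op 4 (STO M2): stack=[empty] mem=[0,0,5,0]
After op 5 (RCL M2): stack=[5] mem=[0,0,5,0]

[5]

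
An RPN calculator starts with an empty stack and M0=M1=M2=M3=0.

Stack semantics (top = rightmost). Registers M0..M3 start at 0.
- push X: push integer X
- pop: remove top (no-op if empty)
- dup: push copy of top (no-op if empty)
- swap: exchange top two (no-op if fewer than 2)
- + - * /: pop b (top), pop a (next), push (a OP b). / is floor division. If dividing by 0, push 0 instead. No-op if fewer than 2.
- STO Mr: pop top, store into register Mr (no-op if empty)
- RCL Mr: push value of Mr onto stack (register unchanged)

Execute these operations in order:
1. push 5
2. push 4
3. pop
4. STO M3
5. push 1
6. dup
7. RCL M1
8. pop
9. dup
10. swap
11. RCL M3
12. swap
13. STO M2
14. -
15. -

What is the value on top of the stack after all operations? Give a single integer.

Answer: 5

Derivation:
After op 1 (push 5): stack=[5] mem=[0,0,0,0]
After op 2 (push 4): stack=[5,4] mem=[0,0,0,0]
After op 3 (pop): stack=[5] mem=[0,0,0,0]
After op 4 (STO M3): stack=[empty] mem=[0,0,0,5]
After op 5 (push 1): stack=[1] mem=[0,0,0,5]
After op 6 (dup): stack=[1,1] mem=[0,0,0,5]
After op 7 (RCL M1): stack=[1,1,0] mem=[0,0,0,5]
After op 8 (pop): stack=[1,1] mem=[0,0,0,5]
After op 9 (dup): stack=[1,1,1] mem=[0,0,0,5]
After op 10 (swap): stack=[1,1,1] mem=[0,0,0,5]
After op 11 (RCL M3): stack=[1,1,1,5] mem=[0,0,0,5]
After op 12 (swap): stack=[1,1,5,1] mem=[0,0,0,5]
After op 13 (STO M2): stack=[1,1,5] mem=[0,0,1,5]
After op 14 (-): stack=[1,-4] mem=[0,0,1,5]
After op 15 (-): stack=[5] mem=[0,0,1,5]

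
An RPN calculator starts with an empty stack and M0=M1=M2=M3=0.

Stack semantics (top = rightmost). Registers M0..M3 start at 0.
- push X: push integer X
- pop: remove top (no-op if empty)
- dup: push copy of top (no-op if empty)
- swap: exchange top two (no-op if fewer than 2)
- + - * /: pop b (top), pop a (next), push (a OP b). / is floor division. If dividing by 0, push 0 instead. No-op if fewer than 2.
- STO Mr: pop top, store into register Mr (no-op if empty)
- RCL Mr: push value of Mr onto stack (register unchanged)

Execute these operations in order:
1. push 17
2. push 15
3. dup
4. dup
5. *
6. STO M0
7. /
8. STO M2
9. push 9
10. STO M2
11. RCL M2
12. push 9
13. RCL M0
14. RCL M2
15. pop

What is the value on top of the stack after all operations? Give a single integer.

Answer: 225

Derivation:
After op 1 (push 17): stack=[17] mem=[0,0,0,0]
After op 2 (push 15): stack=[17,15] mem=[0,0,0,0]
After op 3 (dup): stack=[17,15,15] mem=[0,0,0,0]
After op 4 (dup): stack=[17,15,15,15] mem=[0,0,0,0]
After op 5 (*): stack=[17,15,225] mem=[0,0,0,0]
After op 6 (STO M0): stack=[17,15] mem=[225,0,0,0]
After op 7 (/): stack=[1] mem=[225,0,0,0]
After op 8 (STO M2): stack=[empty] mem=[225,0,1,0]
After op 9 (push 9): stack=[9] mem=[225,0,1,0]
After op 10 (STO M2): stack=[empty] mem=[225,0,9,0]
After op 11 (RCL M2): stack=[9] mem=[225,0,9,0]
After op 12 (push 9): stack=[9,9] mem=[225,0,9,0]
After op 13 (RCL M0): stack=[9,9,225] mem=[225,0,9,0]
After op 14 (RCL M2): stack=[9,9,225,9] mem=[225,0,9,0]
After op 15 (pop): stack=[9,9,225] mem=[225,0,9,0]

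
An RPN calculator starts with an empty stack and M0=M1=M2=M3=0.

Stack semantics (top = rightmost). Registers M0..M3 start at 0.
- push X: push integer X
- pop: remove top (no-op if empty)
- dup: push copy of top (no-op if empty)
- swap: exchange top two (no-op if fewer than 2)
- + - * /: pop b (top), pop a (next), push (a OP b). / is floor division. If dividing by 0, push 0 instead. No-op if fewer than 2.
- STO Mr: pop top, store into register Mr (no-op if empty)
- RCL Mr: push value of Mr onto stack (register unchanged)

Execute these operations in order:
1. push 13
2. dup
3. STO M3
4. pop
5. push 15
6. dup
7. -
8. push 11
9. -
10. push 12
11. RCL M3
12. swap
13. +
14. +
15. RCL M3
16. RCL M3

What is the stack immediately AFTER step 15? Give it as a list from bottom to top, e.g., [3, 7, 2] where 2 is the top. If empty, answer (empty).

After op 1 (push 13): stack=[13] mem=[0,0,0,0]
After op 2 (dup): stack=[13,13] mem=[0,0,0,0]
After op 3 (STO M3): stack=[13] mem=[0,0,0,13]
After op 4 (pop): stack=[empty] mem=[0,0,0,13]
After op 5 (push 15): stack=[15] mem=[0,0,0,13]
After op 6 (dup): stack=[15,15] mem=[0,0,0,13]
After op 7 (-): stack=[0] mem=[0,0,0,13]
After op 8 (push 11): stack=[0,11] mem=[0,0,0,13]
After op 9 (-): stack=[-11] mem=[0,0,0,13]
After op 10 (push 12): stack=[-11,12] mem=[0,0,0,13]
After op 11 (RCL M3): stack=[-11,12,13] mem=[0,0,0,13]
After op 12 (swap): stack=[-11,13,12] mem=[0,0,0,13]
After op 13 (+): stack=[-11,25] mem=[0,0,0,13]
After op 14 (+): stack=[14] mem=[0,0,0,13]
After op 15 (RCL M3): stack=[14,13] mem=[0,0,0,13]

[14, 13]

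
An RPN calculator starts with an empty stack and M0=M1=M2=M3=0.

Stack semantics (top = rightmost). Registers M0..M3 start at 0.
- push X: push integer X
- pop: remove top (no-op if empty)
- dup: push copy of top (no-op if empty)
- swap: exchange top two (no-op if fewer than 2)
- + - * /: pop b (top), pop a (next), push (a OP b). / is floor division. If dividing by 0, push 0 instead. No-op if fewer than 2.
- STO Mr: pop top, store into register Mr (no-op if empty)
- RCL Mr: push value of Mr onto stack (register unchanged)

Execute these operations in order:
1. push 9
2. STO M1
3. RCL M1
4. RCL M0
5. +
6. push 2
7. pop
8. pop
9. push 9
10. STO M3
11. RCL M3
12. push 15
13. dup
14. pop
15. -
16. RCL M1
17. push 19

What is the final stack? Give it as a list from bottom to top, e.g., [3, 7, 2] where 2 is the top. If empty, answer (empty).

Answer: [-6, 9, 19]

Derivation:
After op 1 (push 9): stack=[9] mem=[0,0,0,0]
After op 2 (STO M1): stack=[empty] mem=[0,9,0,0]
After op 3 (RCL M1): stack=[9] mem=[0,9,0,0]
After op 4 (RCL M0): stack=[9,0] mem=[0,9,0,0]
After op 5 (+): stack=[9] mem=[0,9,0,0]
After op 6 (push 2): stack=[9,2] mem=[0,9,0,0]
After op 7 (pop): stack=[9] mem=[0,9,0,0]
After op 8 (pop): stack=[empty] mem=[0,9,0,0]
After op 9 (push 9): stack=[9] mem=[0,9,0,0]
After op 10 (STO M3): stack=[empty] mem=[0,9,0,9]
After op 11 (RCL M3): stack=[9] mem=[0,9,0,9]
After op 12 (push 15): stack=[9,15] mem=[0,9,0,9]
After op 13 (dup): stack=[9,15,15] mem=[0,9,0,9]
After op 14 (pop): stack=[9,15] mem=[0,9,0,9]
After op 15 (-): stack=[-6] mem=[0,9,0,9]
After op 16 (RCL M1): stack=[-6,9] mem=[0,9,0,9]
After op 17 (push 19): stack=[-6,9,19] mem=[0,9,0,9]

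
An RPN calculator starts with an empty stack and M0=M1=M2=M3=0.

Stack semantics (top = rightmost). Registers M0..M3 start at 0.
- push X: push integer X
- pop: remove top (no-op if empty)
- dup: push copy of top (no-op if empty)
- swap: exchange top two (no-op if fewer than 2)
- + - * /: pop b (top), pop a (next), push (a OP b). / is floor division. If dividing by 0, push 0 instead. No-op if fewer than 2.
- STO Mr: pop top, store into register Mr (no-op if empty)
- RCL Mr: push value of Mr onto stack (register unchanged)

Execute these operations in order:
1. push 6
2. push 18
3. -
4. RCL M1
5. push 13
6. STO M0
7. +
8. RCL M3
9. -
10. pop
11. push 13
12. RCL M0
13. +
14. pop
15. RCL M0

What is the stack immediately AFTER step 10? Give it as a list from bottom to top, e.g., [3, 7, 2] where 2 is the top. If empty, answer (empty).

After op 1 (push 6): stack=[6] mem=[0,0,0,0]
After op 2 (push 18): stack=[6,18] mem=[0,0,0,0]
After op 3 (-): stack=[-12] mem=[0,0,0,0]
After op 4 (RCL M1): stack=[-12,0] mem=[0,0,0,0]
After op 5 (push 13): stack=[-12,0,13] mem=[0,0,0,0]
After op 6 (STO M0): stack=[-12,0] mem=[13,0,0,0]
After op 7 (+): stack=[-12] mem=[13,0,0,0]
After op 8 (RCL M3): stack=[-12,0] mem=[13,0,0,0]
After op 9 (-): stack=[-12] mem=[13,0,0,0]
After op 10 (pop): stack=[empty] mem=[13,0,0,0]

(empty)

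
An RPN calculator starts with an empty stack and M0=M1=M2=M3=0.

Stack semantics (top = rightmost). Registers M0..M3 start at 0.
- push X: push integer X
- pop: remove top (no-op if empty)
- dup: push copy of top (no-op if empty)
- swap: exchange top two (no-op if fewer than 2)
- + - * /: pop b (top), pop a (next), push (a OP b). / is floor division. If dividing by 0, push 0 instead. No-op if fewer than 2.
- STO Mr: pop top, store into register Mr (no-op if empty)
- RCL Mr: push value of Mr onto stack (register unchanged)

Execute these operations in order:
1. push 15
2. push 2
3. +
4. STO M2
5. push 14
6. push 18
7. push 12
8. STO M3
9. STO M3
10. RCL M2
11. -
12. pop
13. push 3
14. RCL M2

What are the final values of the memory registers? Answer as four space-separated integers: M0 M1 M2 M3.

Answer: 0 0 17 18

Derivation:
After op 1 (push 15): stack=[15] mem=[0,0,0,0]
After op 2 (push 2): stack=[15,2] mem=[0,0,0,0]
After op 3 (+): stack=[17] mem=[0,0,0,0]
After op 4 (STO M2): stack=[empty] mem=[0,0,17,0]
After op 5 (push 14): stack=[14] mem=[0,0,17,0]
After op 6 (push 18): stack=[14,18] mem=[0,0,17,0]
After op 7 (push 12): stack=[14,18,12] mem=[0,0,17,0]
After op 8 (STO M3): stack=[14,18] mem=[0,0,17,12]
After op 9 (STO M3): stack=[14] mem=[0,0,17,18]
After op 10 (RCL M2): stack=[14,17] mem=[0,0,17,18]
After op 11 (-): stack=[-3] mem=[0,0,17,18]
After op 12 (pop): stack=[empty] mem=[0,0,17,18]
After op 13 (push 3): stack=[3] mem=[0,0,17,18]
After op 14 (RCL M2): stack=[3,17] mem=[0,0,17,18]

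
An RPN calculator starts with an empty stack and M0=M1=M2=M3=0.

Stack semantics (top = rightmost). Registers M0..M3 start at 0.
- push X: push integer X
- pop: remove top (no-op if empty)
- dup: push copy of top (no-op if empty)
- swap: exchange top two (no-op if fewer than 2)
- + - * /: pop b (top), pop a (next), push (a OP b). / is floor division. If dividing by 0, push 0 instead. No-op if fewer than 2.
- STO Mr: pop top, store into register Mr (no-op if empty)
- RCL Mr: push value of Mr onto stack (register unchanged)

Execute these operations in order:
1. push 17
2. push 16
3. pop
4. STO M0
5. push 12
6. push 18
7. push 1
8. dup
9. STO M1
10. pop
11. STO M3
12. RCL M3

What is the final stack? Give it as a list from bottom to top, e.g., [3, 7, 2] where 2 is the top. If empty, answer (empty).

After op 1 (push 17): stack=[17] mem=[0,0,0,0]
After op 2 (push 16): stack=[17,16] mem=[0,0,0,0]
After op 3 (pop): stack=[17] mem=[0,0,0,0]
After op 4 (STO M0): stack=[empty] mem=[17,0,0,0]
After op 5 (push 12): stack=[12] mem=[17,0,0,0]
After op 6 (push 18): stack=[12,18] mem=[17,0,0,0]
After op 7 (push 1): stack=[12,18,1] mem=[17,0,0,0]
After op 8 (dup): stack=[12,18,1,1] mem=[17,0,0,0]
After op 9 (STO M1): stack=[12,18,1] mem=[17,1,0,0]
After op 10 (pop): stack=[12,18] mem=[17,1,0,0]
After op 11 (STO M3): stack=[12] mem=[17,1,0,18]
After op 12 (RCL M3): stack=[12,18] mem=[17,1,0,18]

Answer: [12, 18]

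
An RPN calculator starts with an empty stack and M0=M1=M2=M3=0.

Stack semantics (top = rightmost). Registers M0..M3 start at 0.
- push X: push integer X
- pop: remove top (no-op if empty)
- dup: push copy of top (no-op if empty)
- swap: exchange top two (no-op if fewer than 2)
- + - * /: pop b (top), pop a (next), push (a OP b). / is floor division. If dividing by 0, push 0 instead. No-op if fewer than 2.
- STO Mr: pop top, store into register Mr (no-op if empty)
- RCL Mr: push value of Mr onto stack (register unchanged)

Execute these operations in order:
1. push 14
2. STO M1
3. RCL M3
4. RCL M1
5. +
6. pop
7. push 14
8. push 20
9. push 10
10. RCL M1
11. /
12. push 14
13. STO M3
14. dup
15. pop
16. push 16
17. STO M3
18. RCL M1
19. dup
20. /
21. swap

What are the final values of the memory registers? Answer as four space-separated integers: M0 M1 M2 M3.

After op 1 (push 14): stack=[14] mem=[0,0,0,0]
After op 2 (STO M1): stack=[empty] mem=[0,14,0,0]
After op 3 (RCL M3): stack=[0] mem=[0,14,0,0]
After op 4 (RCL M1): stack=[0,14] mem=[0,14,0,0]
After op 5 (+): stack=[14] mem=[0,14,0,0]
After op 6 (pop): stack=[empty] mem=[0,14,0,0]
After op 7 (push 14): stack=[14] mem=[0,14,0,0]
After op 8 (push 20): stack=[14,20] mem=[0,14,0,0]
After op 9 (push 10): stack=[14,20,10] mem=[0,14,0,0]
After op 10 (RCL M1): stack=[14,20,10,14] mem=[0,14,0,0]
After op 11 (/): stack=[14,20,0] mem=[0,14,0,0]
After op 12 (push 14): stack=[14,20,0,14] mem=[0,14,0,0]
After op 13 (STO M3): stack=[14,20,0] mem=[0,14,0,14]
After op 14 (dup): stack=[14,20,0,0] mem=[0,14,0,14]
After op 15 (pop): stack=[14,20,0] mem=[0,14,0,14]
After op 16 (push 16): stack=[14,20,0,16] mem=[0,14,0,14]
After op 17 (STO M3): stack=[14,20,0] mem=[0,14,0,16]
After op 18 (RCL M1): stack=[14,20,0,14] mem=[0,14,0,16]
After op 19 (dup): stack=[14,20,0,14,14] mem=[0,14,0,16]
After op 20 (/): stack=[14,20,0,1] mem=[0,14,0,16]
After op 21 (swap): stack=[14,20,1,0] mem=[0,14,0,16]

Answer: 0 14 0 16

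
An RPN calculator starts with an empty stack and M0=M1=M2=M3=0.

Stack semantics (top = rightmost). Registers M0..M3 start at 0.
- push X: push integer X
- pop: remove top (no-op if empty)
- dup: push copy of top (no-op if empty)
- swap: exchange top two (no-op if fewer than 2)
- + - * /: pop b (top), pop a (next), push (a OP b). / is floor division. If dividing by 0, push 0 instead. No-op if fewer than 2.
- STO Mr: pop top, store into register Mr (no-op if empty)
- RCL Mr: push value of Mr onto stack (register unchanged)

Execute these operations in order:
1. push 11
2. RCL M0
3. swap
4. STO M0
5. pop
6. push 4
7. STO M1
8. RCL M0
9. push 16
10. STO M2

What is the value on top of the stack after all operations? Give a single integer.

Answer: 11

Derivation:
After op 1 (push 11): stack=[11] mem=[0,0,0,0]
After op 2 (RCL M0): stack=[11,0] mem=[0,0,0,0]
After op 3 (swap): stack=[0,11] mem=[0,0,0,0]
After op 4 (STO M0): stack=[0] mem=[11,0,0,0]
After op 5 (pop): stack=[empty] mem=[11,0,0,0]
After op 6 (push 4): stack=[4] mem=[11,0,0,0]
After op 7 (STO M1): stack=[empty] mem=[11,4,0,0]
After op 8 (RCL M0): stack=[11] mem=[11,4,0,0]
After op 9 (push 16): stack=[11,16] mem=[11,4,0,0]
After op 10 (STO M2): stack=[11] mem=[11,4,16,0]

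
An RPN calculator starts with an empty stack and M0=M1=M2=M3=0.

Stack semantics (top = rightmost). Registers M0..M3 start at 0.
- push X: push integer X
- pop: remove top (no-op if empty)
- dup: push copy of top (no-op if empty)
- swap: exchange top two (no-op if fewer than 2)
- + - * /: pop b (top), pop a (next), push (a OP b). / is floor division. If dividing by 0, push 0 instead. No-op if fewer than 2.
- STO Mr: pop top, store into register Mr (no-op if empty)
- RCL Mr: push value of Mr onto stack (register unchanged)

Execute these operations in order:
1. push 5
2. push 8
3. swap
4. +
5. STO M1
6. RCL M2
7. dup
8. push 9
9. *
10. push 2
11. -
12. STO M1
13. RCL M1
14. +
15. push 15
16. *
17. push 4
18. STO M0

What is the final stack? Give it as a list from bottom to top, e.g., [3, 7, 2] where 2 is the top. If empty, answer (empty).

After op 1 (push 5): stack=[5] mem=[0,0,0,0]
After op 2 (push 8): stack=[5,8] mem=[0,0,0,0]
After op 3 (swap): stack=[8,5] mem=[0,0,0,0]
After op 4 (+): stack=[13] mem=[0,0,0,0]
After op 5 (STO M1): stack=[empty] mem=[0,13,0,0]
After op 6 (RCL M2): stack=[0] mem=[0,13,0,0]
After op 7 (dup): stack=[0,0] mem=[0,13,0,0]
After op 8 (push 9): stack=[0,0,9] mem=[0,13,0,0]
After op 9 (*): stack=[0,0] mem=[0,13,0,0]
After op 10 (push 2): stack=[0,0,2] mem=[0,13,0,0]
After op 11 (-): stack=[0,-2] mem=[0,13,0,0]
After op 12 (STO M1): stack=[0] mem=[0,-2,0,0]
After op 13 (RCL M1): stack=[0,-2] mem=[0,-2,0,0]
After op 14 (+): stack=[-2] mem=[0,-2,0,0]
After op 15 (push 15): stack=[-2,15] mem=[0,-2,0,0]
After op 16 (*): stack=[-30] mem=[0,-2,0,0]
After op 17 (push 4): stack=[-30,4] mem=[0,-2,0,0]
After op 18 (STO M0): stack=[-30] mem=[4,-2,0,0]

Answer: [-30]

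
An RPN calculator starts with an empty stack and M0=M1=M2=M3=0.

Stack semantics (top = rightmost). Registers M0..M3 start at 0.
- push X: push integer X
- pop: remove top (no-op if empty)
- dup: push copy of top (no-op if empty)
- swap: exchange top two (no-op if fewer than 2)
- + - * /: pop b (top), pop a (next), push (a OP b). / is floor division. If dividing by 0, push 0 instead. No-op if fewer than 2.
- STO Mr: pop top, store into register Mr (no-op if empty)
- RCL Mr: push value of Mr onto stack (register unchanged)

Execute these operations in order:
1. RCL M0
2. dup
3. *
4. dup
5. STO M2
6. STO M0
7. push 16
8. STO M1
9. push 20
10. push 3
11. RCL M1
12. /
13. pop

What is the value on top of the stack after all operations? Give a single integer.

After op 1 (RCL M0): stack=[0] mem=[0,0,0,0]
After op 2 (dup): stack=[0,0] mem=[0,0,0,0]
After op 3 (*): stack=[0] mem=[0,0,0,0]
After op 4 (dup): stack=[0,0] mem=[0,0,0,0]
After op 5 (STO M2): stack=[0] mem=[0,0,0,0]
After op 6 (STO M0): stack=[empty] mem=[0,0,0,0]
After op 7 (push 16): stack=[16] mem=[0,0,0,0]
After op 8 (STO M1): stack=[empty] mem=[0,16,0,0]
After op 9 (push 20): stack=[20] mem=[0,16,0,0]
After op 10 (push 3): stack=[20,3] mem=[0,16,0,0]
After op 11 (RCL M1): stack=[20,3,16] mem=[0,16,0,0]
After op 12 (/): stack=[20,0] mem=[0,16,0,0]
After op 13 (pop): stack=[20] mem=[0,16,0,0]

Answer: 20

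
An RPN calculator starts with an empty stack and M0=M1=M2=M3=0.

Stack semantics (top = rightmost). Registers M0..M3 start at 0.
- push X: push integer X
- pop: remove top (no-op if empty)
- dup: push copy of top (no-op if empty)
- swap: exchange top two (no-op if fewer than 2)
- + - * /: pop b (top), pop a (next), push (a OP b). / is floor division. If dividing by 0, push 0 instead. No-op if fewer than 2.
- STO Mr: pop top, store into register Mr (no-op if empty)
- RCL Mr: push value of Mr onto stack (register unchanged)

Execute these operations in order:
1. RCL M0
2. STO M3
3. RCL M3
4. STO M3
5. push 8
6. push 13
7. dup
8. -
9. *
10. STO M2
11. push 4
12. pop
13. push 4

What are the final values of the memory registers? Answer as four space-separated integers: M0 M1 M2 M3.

Answer: 0 0 0 0

Derivation:
After op 1 (RCL M0): stack=[0] mem=[0,0,0,0]
After op 2 (STO M3): stack=[empty] mem=[0,0,0,0]
After op 3 (RCL M3): stack=[0] mem=[0,0,0,0]
After op 4 (STO M3): stack=[empty] mem=[0,0,0,0]
After op 5 (push 8): stack=[8] mem=[0,0,0,0]
After op 6 (push 13): stack=[8,13] mem=[0,0,0,0]
After op 7 (dup): stack=[8,13,13] mem=[0,0,0,0]
After op 8 (-): stack=[8,0] mem=[0,0,0,0]
After op 9 (*): stack=[0] mem=[0,0,0,0]
After op 10 (STO M2): stack=[empty] mem=[0,0,0,0]
After op 11 (push 4): stack=[4] mem=[0,0,0,0]
After op 12 (pop): stack=[empty] mem=[0,0,0,0]
After op 13 (push 4): stack=[4] mem=[0,0,0,0]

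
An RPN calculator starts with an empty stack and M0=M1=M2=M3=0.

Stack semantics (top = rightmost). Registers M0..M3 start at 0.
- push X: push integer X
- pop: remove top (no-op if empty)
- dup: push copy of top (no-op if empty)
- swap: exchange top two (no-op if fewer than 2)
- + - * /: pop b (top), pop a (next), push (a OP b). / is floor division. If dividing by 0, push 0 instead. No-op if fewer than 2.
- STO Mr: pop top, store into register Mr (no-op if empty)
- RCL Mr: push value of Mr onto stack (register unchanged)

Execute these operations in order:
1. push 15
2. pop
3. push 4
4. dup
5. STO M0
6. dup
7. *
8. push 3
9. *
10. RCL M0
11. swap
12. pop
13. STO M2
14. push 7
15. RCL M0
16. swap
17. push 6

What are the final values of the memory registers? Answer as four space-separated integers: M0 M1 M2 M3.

After op 1 (push 15): stack=[15] mem=[0,0,0,0]
After op 2 (pop): stack=[empty] mem=[0,0,0,0]
After op 3 (push 4): stack=[4] mem=[0,0,0,0]
After op 4 (dup): stack=[4,4] mem=[0,0,0,0]
After op 5 (STO M0): stack=[4] mem=[4,0,0,0]
After op 6 (dup): stack=[4,4] mem=[4,0,0,0]
After op 7 (*): stack=[16] mem=[4,0,0,0]
After op 8 (push 3): stack=[16,3] mem=[4,0,0,0]
After op 9 (*): stack=[48] mem=[4,0,0,0]
After op 10 (RCL M0): stack=[48,4] mem=[4,0,0,0]
After op 11 (swap): stack=[4,48] mem=[4,0,0,0]
After op 12 (pop): stack=[4] mem=[4,0,0,0]
After op 13 (STO M2): stack=[empty] mem=[4,0,4,0]
After op 14 (push 7): stack=[7] mem=[4,0,4,0]
After op 15 (RCL M0): stack=[7,4] mem=[4,0,4,0]
After op 16 (swap): stack=[4,7] mem=[4,0,4,0]
After op 17 (push 6): stack=[4,7,6] mem=[4,0,4,0]

Answer: 4 0 4 0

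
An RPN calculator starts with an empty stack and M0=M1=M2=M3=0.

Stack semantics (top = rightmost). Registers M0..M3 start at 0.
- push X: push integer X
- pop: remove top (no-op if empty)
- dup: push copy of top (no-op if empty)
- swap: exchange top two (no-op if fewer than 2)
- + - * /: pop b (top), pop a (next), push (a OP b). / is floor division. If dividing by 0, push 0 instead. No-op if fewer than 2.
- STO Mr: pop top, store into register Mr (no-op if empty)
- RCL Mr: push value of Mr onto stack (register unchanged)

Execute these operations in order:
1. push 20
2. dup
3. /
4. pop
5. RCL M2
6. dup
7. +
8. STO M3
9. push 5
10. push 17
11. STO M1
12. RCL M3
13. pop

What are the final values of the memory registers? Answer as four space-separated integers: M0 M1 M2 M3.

After op 1 (push 20): stack=[20] mem=[0,0,0,0]
After op 2 (dup): stack=[20,20] mem=[0,0,0,0]
After op 3 (/): stack=[1] mem=[0,0,0,0]
After op 4 (pop): stack=[empty] mem=[0,0,0,0]
After op 5 (RCL M2): stack=[0] mem=[0,0,0,0]
After op 6 (dup): stack=[0,0] mem=[0,0,0,0]
After op 7 (+): stack=[0] mem=[0,0,0,0]
After op 8 (STO M3): stack=[empty] mem=[0,0,0,0]
After op 9 (push 5): stack=[5] mem=[0,0,0,0]
After op 10 (push 17): stack=[5,17] mem=[0,0,0,0]
After op 11 (STO M1): stack=[5] mem=[0,17,0,0]
After op 12 (RCL M3): stack=[5,0] mem=[0,17,0,0]
After op 13 (pop): stack=[5] mem=[0,17,0,0]

Answer: 0 17 0 0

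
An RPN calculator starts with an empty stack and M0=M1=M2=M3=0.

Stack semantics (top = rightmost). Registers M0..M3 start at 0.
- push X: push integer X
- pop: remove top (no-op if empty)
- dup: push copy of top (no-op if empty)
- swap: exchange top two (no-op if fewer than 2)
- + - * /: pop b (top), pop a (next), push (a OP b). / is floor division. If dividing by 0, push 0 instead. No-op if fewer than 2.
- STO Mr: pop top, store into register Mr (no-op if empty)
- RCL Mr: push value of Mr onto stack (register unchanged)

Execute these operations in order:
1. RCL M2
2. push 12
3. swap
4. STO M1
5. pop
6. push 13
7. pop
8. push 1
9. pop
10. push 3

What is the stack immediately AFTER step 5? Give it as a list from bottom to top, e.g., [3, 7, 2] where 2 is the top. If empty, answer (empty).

After op 1 (RCL M2): stack=[0] mem=[0,0,0,0]
After op 2 (push 12): stack=[0,12] mem=[0,0,0,0]
After op 3 (swap): stack=[12,0] mem=[0,0,0,0]
After op 4 (STO M1): stack=[12] mem=[0,0,0,0]
After op 5 (pop): stack=[empty] mem=[0,0,0,0]

(empty)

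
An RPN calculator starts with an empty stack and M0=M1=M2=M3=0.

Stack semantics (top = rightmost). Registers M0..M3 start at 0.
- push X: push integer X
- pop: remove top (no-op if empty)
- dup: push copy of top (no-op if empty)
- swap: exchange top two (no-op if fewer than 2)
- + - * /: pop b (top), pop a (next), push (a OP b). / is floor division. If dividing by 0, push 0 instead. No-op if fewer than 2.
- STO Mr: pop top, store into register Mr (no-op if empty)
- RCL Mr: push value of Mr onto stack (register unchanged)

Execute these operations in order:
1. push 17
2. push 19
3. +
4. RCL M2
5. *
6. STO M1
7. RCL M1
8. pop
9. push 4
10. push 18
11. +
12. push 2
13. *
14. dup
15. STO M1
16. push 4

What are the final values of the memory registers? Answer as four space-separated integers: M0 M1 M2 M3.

After op 1 (push 17): stack=[17] mem=[0,0,0,0]
After op 2 (push 19): stack=[17,19] mem=[0,0,0,0]
After op 3 (+): stack=[36] mem=[0,0,0,0]
After op 4 (RCL M2): stack=[36,0] mem=[0,0,0,0]
After op 5 (*): stack=[0] mem=[0,0,0,0]
After op 6 (STO M1): stack=[empty] mem=[0,0,0,0]
After op 7 (RCL M1): stack=[0] mem=[0,0,0,0]
After op 8 (pop): stack=[empty] mem=[0,0,0,0]
After op 9 (push 4): stack=[4] mem=[0,0,0,0]
After op 10 (push 18): stack=[4,18] mem=[0,0,0,0]
After op 11 (+): stack=[22] mem=[0,0,0,0]
After op 12 (push 2): stack=[22,2] mem=[0,0,0,0]
After op 13 (*): stack=[44] mem=[0,0,0,0]
After op 14 (dup): stack=[44,44] mem=[0,0,0,0]
After op 15 (STO M1): stack=[44] mem=[0,44,0,0]
After op 16 (push 4): stack=[44,4] mem=[0,44,0,0]

Answer: 0 44 0 0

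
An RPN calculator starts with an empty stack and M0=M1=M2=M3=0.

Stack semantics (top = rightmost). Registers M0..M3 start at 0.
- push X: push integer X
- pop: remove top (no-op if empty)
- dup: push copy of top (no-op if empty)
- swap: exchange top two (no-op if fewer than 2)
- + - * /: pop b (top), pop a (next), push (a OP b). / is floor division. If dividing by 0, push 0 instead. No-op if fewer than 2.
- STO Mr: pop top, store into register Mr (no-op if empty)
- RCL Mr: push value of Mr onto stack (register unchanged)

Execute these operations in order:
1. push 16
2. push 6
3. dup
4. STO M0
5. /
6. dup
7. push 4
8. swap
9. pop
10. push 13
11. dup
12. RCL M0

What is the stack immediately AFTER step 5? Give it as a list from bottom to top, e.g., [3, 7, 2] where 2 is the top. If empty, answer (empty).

After op 1 (push 16): stack=[16] mem=[0,0,0,0]
After op 2 (push 6): stack=[16,6] mem=[0,0,0,0]
After op 3 (dup): stack=[16,6,6] mem=[0,0,0,0]
After op 4 (STO M0): stack=[16,6] mem=[6,0,0,0]
After op 5 (/): stack=[2] mem=[6,0,0,0]

[2]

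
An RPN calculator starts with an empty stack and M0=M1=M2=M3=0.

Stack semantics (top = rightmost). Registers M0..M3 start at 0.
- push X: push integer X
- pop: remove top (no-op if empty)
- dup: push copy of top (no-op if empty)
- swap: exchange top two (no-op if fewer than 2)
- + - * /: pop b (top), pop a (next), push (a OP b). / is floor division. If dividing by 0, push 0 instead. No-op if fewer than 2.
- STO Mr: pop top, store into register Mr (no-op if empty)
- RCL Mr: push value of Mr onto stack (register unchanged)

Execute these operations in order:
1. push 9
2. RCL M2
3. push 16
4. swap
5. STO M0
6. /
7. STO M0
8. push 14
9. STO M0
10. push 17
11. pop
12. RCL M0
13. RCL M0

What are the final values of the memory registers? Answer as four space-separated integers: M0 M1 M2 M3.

After op 1 (push 9): stack=[9] mem=[0,0,0,0]
After op 2 (RCL M2): stack=[9,0] mem=[0,0,0,0]
After op 3 (push 16): stack=[9,0,16] mem=[0,0,0,0]
After op 4 (swap): stack=[9,16,0] mem=[0,0,0,0]
After op 5 (STO M0): stack=[9,16] mem=[0,0,0,0]
After op 6 (/): stack=[0] mem=[0,0,0,0]
After op 7 (STO M0): stack=[empty] mem=[0,0,0,0]
After op 8 (push 14): stack=[14] mem=[0,0,0,0]
After op 9 (STO M0): stack=[empty] mem=[14,0,0,0]
After op 10 (push 17): stack=[17] mem=[14,0,0,0]
After op 11 (pop): stack=[empty] mem=[14,0,0,0]
After op 12 (RCL M0): stack=[14] mem=[14,0,0,0]
After op 13 (RCL M0): stack=[14,14] mem=[14,0,0,0]

Answer: 14 0 0 0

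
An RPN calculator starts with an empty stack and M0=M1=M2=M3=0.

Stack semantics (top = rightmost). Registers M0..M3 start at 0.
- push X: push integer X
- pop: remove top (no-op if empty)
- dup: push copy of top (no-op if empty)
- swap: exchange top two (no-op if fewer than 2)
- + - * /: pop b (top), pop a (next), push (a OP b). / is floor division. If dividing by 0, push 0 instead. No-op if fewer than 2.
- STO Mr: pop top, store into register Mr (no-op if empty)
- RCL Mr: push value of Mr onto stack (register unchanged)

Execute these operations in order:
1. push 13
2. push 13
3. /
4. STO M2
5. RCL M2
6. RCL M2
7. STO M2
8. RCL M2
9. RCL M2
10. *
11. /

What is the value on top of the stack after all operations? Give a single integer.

Answer: 1

Derivation:
After op 1 (push 13): stack=[13] mem=[0,0,0,0]
After op 2 (push 13): stack=[13,13] mem=[0,0,0,0]
After op 3 (/): stack=[1] mem=[0,0,0,0]
After op 4 (STO M2): stack=[empty] mem=[0,0,1,0]
After op 5 (RCL M2): stack=[1] mem=[0,0,1,0]
After op 6 (RCL M2): stack=[1,1] mem=[0,0,1,0]
After op 7 (STO M2): stack=[1] mem=[0,0,1,0]
After op 8 (RCL M2): stack=[1,1] mem=[0,0,1,0]
After op 9 (RCL M2): stack=[1,1,1] mem=[0,0,1,0]
After op 10 (*): stack=[1,1] mem=[0,0,1,0]
After op 11 (/): stack=[1] mem=[0,0,1,0]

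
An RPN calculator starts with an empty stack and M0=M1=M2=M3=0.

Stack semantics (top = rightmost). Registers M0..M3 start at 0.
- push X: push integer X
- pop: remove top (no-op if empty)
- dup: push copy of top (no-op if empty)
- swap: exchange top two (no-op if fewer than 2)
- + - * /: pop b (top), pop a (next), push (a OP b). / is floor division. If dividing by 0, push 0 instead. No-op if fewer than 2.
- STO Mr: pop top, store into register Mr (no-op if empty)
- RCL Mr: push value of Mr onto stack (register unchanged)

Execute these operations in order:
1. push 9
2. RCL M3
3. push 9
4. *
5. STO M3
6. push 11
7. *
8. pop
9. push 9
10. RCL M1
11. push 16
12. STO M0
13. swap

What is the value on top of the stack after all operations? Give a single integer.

After op 1 (push 9): stack=[9] mem=[0,0,0,0]
After op 2 (RCL M3): stack=[9,0] mem=[0,0,0,0]
After op 3 (push 9): stack=[9,0,9] mem=[0,0,0,0]
After op 4 (*): stack=[9,0] mem=[0,0,0,0]
After op 5 (STO M3): stack=[9] mem=[0,0,0,0]
After op 6 (push 11): stack=[9,11] mem=[0,0,0,0]
After op 7 (*): stack=[99] mem=[0,0,0,0]
After op 8 (pop): stack=[empty] mem=[0,0,0,0]
After op 9 (push 9): stack=[9] mem=[0,0,0,0]
After op 10 (RCL M1): stack=[9,0] mem=[0,0,0,0]
After op 11 (push 16): stack=[9,0,16] mem=[0,0,0,0]
After op 12 (STO M0): stack=[9,0] mem=[16,0,0,0]
After op 13 (swap): stack=[0,9] mem=[16,0,0,0]

Answer: 9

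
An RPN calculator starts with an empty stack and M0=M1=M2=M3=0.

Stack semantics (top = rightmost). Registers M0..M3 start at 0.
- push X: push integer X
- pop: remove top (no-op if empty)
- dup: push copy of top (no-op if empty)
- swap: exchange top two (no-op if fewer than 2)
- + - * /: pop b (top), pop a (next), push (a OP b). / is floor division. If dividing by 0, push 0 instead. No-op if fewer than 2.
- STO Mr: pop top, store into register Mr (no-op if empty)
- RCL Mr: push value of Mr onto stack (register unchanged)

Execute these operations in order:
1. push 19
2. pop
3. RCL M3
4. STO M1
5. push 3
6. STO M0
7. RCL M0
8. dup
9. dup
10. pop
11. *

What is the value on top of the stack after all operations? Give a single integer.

After op 1 (push 19): stack=[19] mem=[0,0,0,0]
After op 2 (pop): stack=[empty] mem=[0,0,0,0]
After op 3 (RCL M3): stack=[0] mem=[0,0,0,0]
After op 4 (STO M1): stack=[empty] mem=[0,0,0,0]
After op 5 (push 3): stack=[3] mem=[0,0,0,0]
After op 6 (STO M0): stack=[empty] mem=[3,0,0,0]
After op 7 (RCL M0): stack=[3] mem=[3,0,0,0]
After op 8 (dup): stack=[3,3] mem=[3,0,0,0]
After op 9 (dup): stack=[3,3,3] mem=[3,0,0,0]
After op 10 (pop): stack=[3,3] mem=[3,0,0,0]
After op 11 (*): stack=[9] mem=[3,0,0,0]

Answer: 9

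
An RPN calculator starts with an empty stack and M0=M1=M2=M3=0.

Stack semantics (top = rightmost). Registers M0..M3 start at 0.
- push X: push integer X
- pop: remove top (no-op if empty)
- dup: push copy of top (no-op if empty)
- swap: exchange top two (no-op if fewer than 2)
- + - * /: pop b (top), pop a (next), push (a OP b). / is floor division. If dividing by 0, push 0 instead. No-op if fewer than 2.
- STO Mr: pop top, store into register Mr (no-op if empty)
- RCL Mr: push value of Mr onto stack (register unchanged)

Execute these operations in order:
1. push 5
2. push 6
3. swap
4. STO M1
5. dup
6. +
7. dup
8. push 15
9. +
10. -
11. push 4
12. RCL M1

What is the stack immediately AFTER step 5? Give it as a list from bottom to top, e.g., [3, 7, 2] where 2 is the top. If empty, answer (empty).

After op 1 (push 5): stack=[5] mem=[0,0,0,0]
After op 2 (push 6): stack=[5,6] mem=[0,0,0,0]
After op 3 (swap): stack=[6,5] mem=[0,0,0,0]
After op 4 (STO M1): stack=[6] mem=[0,5,0,0]
After op 5 (dup): stack=[6,6] mem=[0,5,0,0]

[6, 6]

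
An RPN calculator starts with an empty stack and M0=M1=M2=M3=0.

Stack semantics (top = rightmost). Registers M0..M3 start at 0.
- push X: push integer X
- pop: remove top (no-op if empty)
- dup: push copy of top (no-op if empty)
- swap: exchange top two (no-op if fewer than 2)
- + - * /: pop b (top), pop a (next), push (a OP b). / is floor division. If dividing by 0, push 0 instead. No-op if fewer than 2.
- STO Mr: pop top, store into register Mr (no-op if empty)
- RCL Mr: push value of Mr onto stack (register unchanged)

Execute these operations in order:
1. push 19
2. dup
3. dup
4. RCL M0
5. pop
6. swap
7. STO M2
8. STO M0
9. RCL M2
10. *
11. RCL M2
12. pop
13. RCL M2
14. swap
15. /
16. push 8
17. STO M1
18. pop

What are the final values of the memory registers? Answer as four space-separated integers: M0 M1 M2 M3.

Answer: 19 8 19 0

Derivation:
After op 1 (push 19): stack=[19] mem=[0,0,0,0]
After op 2 (dup): stack=[19,19] mem=[0,0,0,0]
After op 3 (dup): stack=[19,19,19] mem=[0,0,0,0]
After op 4 (RCL M0): stack=[19,19,19,0] mem=[0,0,0,0]
After op 5 (pop): stack=[19,19,19] mem=[0,0,0,0]
After op 6 (swap): stack=[19,19,19] mem=[0,0,0,0]
After op 7 (STO M2): stack=[19,19] mem=[0,0,19,0]
After op 8 (STO M0): stack=[19] mem=[19,0,19,0]
After op 9 (RCL M2): stack=[19,19] mem=[19,0,19,0]
After op 10 (*): stack=[361] mem=[19,0,19,0]
After op 11 (RCL M2): stack=[361,19] mem=[19,0,19,0]
After op 12 (pop): stack=[361] mem=[19,0,19,0]
After op 13 (RCL M2): stack=[361,19] mem=[19,0,19,0]
After op 14 (swap): stack=[19,361] mem=[19,0,19,0]
After op 15 (/): stack=[0] mem=[19,0,19,0]
After op 16 (push 8): stack=[0,8] mem=[19,0,19,0]
After op 17 (STO M1): stack=[0] mem=[19,8,19,0]
After op 18 (pop): stack=[empty] mem=[19,8,19,0]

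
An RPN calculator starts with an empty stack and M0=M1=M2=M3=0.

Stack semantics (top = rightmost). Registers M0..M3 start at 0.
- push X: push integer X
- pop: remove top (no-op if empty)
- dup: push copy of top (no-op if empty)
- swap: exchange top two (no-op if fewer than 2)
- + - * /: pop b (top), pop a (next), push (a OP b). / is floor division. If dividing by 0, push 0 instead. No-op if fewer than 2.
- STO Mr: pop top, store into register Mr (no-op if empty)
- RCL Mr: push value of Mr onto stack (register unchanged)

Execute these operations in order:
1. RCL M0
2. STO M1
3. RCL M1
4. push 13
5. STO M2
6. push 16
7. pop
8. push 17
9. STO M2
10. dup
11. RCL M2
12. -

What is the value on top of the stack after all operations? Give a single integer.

Answer: -17

Derivation:
After op 1 (RCL M0): stack=[0] mem=[0,0,0,0]
After op 2 (STO M1): stack=[empty] mem=[0,0,0,0]
After op 3 (RCL M1): stack=[0] mem=[0,0,0,0]
After op 4 (push 13): stack=[0,13] mem=[0,0,0,0]
After op 5 (STO M2): stack=[0] mem=[0,0,13,0]
After op 6 (push 16): stack=[0,16] mem=[0,0,13,0]
After op 7 (pop): stack=[0] mem=[0,0,13,0]
After op 8 (push 17): stack=[0,17] mem=[0,0,13,0]
After op 9 (STO M2): stack=[0] mem=[0,0,17,0]
After op 10 (dup): stack=[0,0] mem=[0,0,17,0]
After op 11 (RCL M2): stack=[0,0,17] mem=[0,0,17,0]
After op 12 (-): stack=[0,-17] mem=[0,0,17,0]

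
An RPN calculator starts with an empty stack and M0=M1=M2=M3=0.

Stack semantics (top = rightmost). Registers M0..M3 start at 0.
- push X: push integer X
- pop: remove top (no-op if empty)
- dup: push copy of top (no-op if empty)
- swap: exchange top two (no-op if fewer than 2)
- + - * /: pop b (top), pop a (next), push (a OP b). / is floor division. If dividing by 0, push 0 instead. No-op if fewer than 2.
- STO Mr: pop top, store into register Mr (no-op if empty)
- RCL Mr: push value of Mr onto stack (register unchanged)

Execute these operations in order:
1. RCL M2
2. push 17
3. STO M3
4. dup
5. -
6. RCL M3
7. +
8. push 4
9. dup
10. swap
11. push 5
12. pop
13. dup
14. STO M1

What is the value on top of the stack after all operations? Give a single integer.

Answer: 4

Derivation:
After op 1 (RCL M2): stack=[0] mem=[0,0,0,0]
After op 2 (push 17): stack=[0,17] mem=[0,0,0,0]
After op 3 (STO M3): stack=[0] mem=[0,0,0,17]
After op 4 (dup): stack=[0,0] mem=[0,0,0,17]
After op 5 (-): stack=[0] mem=[0,0,0,17]
After op 6 (RCL M3): stack=[0,17] mem=[0,0,0,17]
After op 7 (+): stack=[17] mem=[0,0,0,17]
After op 8 (push 4): stack=[17,4] mem=[0,0,0,17]
After op 9 (dup): stack=[17,4,4] mem=[0,0,0,17]
After op 10 (swap): stack=[17,4,4] mem=[0,0,0,17]
After op 11 (push 5): stack=[17,4,4,5] mem=[0,0,0,17]
After op 12 (pop): stack=[17,4,4] mem=[0,0,0,17]
After op 13 (dup): stack=[17,4,4,4] mem=[0,0,0,17]
After op 14 (STO M1): stack=[17,4,4] mem=[0,4,0,17]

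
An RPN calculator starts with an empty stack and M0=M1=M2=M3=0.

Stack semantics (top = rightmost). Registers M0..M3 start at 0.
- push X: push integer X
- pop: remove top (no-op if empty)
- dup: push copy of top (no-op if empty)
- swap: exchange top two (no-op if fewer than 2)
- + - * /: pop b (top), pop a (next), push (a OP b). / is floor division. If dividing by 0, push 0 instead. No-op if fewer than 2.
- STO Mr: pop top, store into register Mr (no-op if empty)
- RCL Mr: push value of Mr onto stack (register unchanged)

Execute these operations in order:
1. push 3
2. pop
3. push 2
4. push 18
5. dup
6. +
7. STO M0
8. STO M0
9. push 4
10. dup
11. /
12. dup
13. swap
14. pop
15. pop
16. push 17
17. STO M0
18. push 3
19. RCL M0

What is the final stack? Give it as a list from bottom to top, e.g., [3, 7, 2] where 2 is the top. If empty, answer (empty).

After op 1 (push 3): stack=[3] mem=[0,0,0,0]
After op 2 (pop): stack=[empty] mem=[0,0,0,0]
After op 3 (push 2): stack=[2] mem=[0,0,0,0]
After op 4 (push 18): stack=[2,18] mem=[0,0,0,0]
After op 5 (dup): stack=[2,18,18] mem=[0,0,0,0]
After op 6 (+): stack=[2,36] mem=[0,0,0,0]
After op 7 (STO M0): stack=[2] mem=[36,0,0,0]
After op 8 (STO M0): stack=[empty] mem=[2,0,0,0]
After op 9 (push 4): stack=[4] mem=[2,0,0,0]
After op 10 (dup): stack=[4,4] mem=[2,0,0,0]
After op 11 (/): stack=[1] mem=[2,0,0,0]
After op 12 (dup): stack=[1,1] mem=[2,0,0,0]
After op 13 (swap): stack=[1,1] mem=[2,0,0,0]
After op 14 (pop): stack=[1] mem=[2,0,0,0]
After op 15 (pop): stack=[empty] mem=[2,0,0,0]
After op 16 (push 17): stack=[17] mem=[2,0,0,0]
After op 17 (STO M0): stack=[empty] mem=[17,0,0,0]
After op 18 (push 3): stack=[3] mem=[17,0,0,0]
After op 19 (RCL M0): stack=[3,17] mem=[17,0,0,0]

Answer: [3, 17]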